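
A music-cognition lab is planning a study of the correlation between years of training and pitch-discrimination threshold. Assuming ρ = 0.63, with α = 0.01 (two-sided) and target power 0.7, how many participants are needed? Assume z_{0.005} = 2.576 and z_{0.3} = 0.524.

n = 21

Fisher's z: C = ½·ln((1+r)/(1−r)) = ½·ln(4.4054) = 0.7414.
n = ((z_{α/2} + z_β)/C)² + 3.
(2.576 + 0.524) / 0.7414 = 3.100 / 0.7414 = 4.181.
n = 4.181² + 3 = 17.48 + 3 = 20.5.
Round up.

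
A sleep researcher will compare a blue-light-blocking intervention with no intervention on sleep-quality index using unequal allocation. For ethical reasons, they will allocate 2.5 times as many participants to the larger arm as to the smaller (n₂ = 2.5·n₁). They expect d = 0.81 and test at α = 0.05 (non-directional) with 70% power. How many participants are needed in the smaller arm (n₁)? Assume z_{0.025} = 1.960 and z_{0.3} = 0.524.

n₁ = 14

With allocation ratio k = n₂/n₁ = 2.5, Var(x̄₁−x̄₂) = σ²(1/n₁ + 1/(k·n₁)) = σ²·(k+1)/(k·n₁).
So n₁ = (1 + 1/k)·((z_{α/2} + z_β)/d)² = 1.400 × (2.484/0.81)².
n₁ = 1.400 × 9.40 = 13.2.
Round up: n₁ = 14, giving n₂ = 2.5 × 14 = 35.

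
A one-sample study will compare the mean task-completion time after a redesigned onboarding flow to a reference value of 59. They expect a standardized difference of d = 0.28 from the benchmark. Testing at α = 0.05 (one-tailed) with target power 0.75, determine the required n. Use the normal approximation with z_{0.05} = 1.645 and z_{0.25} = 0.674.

n = 69

For a one-sample test: n = ((z_{α} + z_β) / d)².
z_{α} + z_β = 1.645 + 0.674 = 2.319.
n = (2.319 / 0.28)² = 8.282² = 68.59.
Round up.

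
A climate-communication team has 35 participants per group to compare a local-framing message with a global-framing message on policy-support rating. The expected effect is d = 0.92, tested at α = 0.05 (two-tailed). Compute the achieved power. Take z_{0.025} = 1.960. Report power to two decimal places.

power ≈ 0.97

For two equal groups, power = Φ(d·√(n/2) − z_{α/2}).
d·√(n/2) = 0.92 × √(35/2) = 0.92 × 4.183 = 3.849.
z_β = 3.849 − 1.960 = 1.889.
Power = Φ(1.889) = 0.971.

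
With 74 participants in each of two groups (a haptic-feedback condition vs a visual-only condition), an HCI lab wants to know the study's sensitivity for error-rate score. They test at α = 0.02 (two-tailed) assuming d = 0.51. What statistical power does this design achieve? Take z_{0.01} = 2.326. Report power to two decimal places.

For two equal groups, power = Φ(d·√(n/2) − z_{α/2}).
d·√(n/2) = 0.51 × √(74/2) = 0.51 × 6.083 = 3.102.
z_β = 3.102 − 2.326 = 0.776.
Power = Φ(0.776) = 0.781.

power ≈ 0.78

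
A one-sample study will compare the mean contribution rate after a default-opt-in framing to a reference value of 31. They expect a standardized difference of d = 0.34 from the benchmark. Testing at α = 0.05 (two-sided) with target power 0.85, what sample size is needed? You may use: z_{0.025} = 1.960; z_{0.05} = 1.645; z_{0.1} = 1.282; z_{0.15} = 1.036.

n = 78

For a one-sample test: n = ((z_{α/2} + z_β) / d)².
z_{α/2} + z_β = 1.960 + 1.036 = 2.996.
n = (2.996 / 0.34)² = 8.812² = 77.65.
Round up.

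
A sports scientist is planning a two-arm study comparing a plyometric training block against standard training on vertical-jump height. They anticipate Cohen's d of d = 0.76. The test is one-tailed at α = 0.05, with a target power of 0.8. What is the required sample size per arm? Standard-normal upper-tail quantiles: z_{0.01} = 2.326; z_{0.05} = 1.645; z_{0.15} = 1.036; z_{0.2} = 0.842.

For two independent groups with equal n: n = 2·((z_{α} + z_β) / d)².
z_{α} + z_β = 1.645 + 0.842 = 2.487.
n = 2 × (2.487 / 0.76)² = 2 × 3.272² = 2 × 10.71 = 21.4.
Round up to the next whole participant.

n = 22 per group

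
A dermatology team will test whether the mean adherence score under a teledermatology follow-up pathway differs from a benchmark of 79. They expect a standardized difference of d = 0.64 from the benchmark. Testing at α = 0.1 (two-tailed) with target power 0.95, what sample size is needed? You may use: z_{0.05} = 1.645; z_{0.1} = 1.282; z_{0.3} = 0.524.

For a one-sample test: n = ((z_{α/2} + z_β) / d)².
z_{α/2} + z_β = 1.645 + 1.645 = 3.290.
n = (3.290 / 0.64)² = 5.141² = 26.43.
Round up.

n = 27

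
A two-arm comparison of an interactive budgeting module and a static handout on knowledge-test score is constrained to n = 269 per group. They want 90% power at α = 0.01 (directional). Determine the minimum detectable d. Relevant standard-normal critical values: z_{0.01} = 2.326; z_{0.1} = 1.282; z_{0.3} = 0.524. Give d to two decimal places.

d_min ≈ 0.31

For two independent groups of n = 269 each: d_min = (z_{α} + z_β)·√(2/n).
z-sum = 2.326 + 1.282 = 3.608.
d_min = 3.608 × √(2/269) = 3.608 × 0.0862 = 0.311.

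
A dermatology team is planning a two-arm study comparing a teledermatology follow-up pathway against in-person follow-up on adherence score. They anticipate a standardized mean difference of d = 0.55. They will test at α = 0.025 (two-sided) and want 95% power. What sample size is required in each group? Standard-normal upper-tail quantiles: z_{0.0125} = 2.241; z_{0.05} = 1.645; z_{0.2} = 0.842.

For two independent groups with equal n: n = 2·((z_{α/2} + z_β) / d)².
z_{α/2} + z_β = 2.241 + 1.645 = 3.886.
n = 2 × (3.886 / 0.55)² = 2 × 7.065² = 2 × 49.92 = 99.8.
Round up to the next whole participant.

n = 100 per group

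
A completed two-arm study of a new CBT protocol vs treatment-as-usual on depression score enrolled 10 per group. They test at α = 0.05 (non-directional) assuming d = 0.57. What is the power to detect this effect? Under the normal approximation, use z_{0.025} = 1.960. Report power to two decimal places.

power ≈ 0.25

For two equal groups, power = Φ(d·√(n/2) − z_{α/2}).
d·√(n/2) = 0.57 × √(10/2) = 0.57 × 2.236 = 1.275.
z_β = 1.275 − 1.960 = -0.685.
Power = Φ(-0.685) = 0.247.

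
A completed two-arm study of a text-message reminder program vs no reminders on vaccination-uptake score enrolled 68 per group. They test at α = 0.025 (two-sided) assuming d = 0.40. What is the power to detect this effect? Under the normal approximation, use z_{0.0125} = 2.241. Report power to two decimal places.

For two equal groups, power = Φ(d·√(n/2) − z_{α/2}).
d·√(n/2) = 0.40 × √(68/2) = 0.40 × 5.831 = 2.332.
z_β = 2.332 − 2.241 = 0.091.
Power = Φ(0.091) = 0.536.

power ≈ 0.54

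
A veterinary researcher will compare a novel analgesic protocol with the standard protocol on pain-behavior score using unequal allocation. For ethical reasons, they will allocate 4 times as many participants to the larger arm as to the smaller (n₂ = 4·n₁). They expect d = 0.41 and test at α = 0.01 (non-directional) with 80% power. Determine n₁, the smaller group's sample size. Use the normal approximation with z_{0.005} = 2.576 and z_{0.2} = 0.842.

n₁ = 87

With allocation ratio k = n₂/n₁ = 4, Var(x̄₁−x̄₂) = σ²(1/n₁ + 1/(k·n₁)) = σ²·(k+1)/(k·n₁).
So n₁ = (1 + 1/k)·((z_{α/2} + z_β)/d)² = 1.250 × (3.418/0.41)².
n₁ = 1.250 × 69.50 = 86.9.
Round up: n₁ = 87, giving n₂ = 4 × 87 = 348.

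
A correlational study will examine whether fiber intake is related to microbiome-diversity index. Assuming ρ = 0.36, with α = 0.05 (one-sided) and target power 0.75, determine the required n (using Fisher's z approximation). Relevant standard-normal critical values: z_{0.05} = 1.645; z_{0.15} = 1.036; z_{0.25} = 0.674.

n = 41

Fisher's z: C = ½·ln((1+r)/(1−r)) = ½·ln(2.1250) = 0.3769.
n = ((z_{α} + z_β)/C)² + 3.
(1.645 + 0.674) / 0.3769 = 2.319 / 0.3769 = 6.153.
n = 6.153² + 3 = 37.86 + 3 = 40.9.
Round up.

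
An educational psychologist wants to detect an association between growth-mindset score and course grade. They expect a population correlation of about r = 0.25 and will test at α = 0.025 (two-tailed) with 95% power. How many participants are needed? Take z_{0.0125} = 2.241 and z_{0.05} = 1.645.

Fisher's z: C = ½·ln((1+r)/(1−r)) = ½·ln(1.6667) = 0.2554.
n = ((z_{α/2} + z_β)/C)² + 3.
(2.241 + 1.645) / 0.2554 = 3.886 / 0.2554 = 15.215.
n = 15.215² + 3 = 231.51 + 3 = 234.5.
Round up.

n = 235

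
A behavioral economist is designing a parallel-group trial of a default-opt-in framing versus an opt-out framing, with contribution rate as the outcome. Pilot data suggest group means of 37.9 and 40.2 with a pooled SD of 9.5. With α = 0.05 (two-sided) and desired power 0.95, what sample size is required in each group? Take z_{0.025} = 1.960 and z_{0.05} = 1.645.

n = 444 per group

Cohen's d = |M₁ − M₂| / SD_pooled = |37.9 − 40.2| / 9.5 = 2.3 / 9.5 = 0.242.
For two independent groups with equal n: n = 2·((z_{α/2} + z_β) / d)².
z_{α/2} + z_β = 1.960 + 1.645 = 3.605.
n = 2 × (3.605 / 0.242)² = 2 × 14.897² = 2 × 221.91 = 443.8.
Round up to the next whole participant.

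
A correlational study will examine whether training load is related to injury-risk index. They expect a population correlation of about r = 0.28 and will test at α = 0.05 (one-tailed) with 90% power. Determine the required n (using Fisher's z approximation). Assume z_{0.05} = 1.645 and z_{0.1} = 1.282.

Fisher's z: C = ½·ln((1+r)/(1−r)) = ½·ln(1.7778) = 0.2877.
n = ((z_{α} + z_β)/C)² + 3.
(1.645 + 1.282) / 0.2877 = 2.927 / 0.2877 = 10.174.
n = 10.174² + 3 = 103.51 + 3 = 106.5.
Round up.

n = 107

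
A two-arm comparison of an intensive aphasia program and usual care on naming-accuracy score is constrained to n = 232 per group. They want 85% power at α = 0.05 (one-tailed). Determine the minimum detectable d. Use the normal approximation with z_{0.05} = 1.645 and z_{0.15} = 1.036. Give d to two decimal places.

d_min ≈ 0.25

For two independent groups of n = 232 each: d_min = (z_{α} + z_β)·√(2/n).
z-sum = 1.645 + 1.036 = 2.681.
d_min = 2.681 × √(2/232) = 2.681 × 0.0928 = 0.249.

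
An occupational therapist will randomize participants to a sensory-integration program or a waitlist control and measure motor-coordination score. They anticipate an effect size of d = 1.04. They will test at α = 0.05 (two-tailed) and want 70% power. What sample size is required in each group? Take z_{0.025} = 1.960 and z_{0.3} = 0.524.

For two independent groups with equal n: n = 2·((z_{α/2} + z_β) / d)².
z_{α/2} + z_β = 1.960 + 0.524 = 2.484.
n = 2 × (2.484 / 1.04)² = 2 × 2.388² = 2 × 5.70 = 11.4.
Round up to the next whole participant.

n = 12 per group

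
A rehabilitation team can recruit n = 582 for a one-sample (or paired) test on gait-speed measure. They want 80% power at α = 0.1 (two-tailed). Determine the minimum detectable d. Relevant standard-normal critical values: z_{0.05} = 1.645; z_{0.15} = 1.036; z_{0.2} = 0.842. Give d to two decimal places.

d_min ≈ 0.10

For a single sample (or paired design) of n = 582: d_min = (z_{α/2} + z_β)/√n.
z-sum = 1.645 + 0.842 = 2.487.
d_min = 2.487 / √582 = 2.487 / 24.125 = 0.103.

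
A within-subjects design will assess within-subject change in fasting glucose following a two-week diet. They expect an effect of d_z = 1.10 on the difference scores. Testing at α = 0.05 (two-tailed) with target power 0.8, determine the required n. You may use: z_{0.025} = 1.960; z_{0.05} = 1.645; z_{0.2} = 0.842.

For a paired (one-sample on differences) test: n = ((z_{α/2} + z_β) / d)².
z_{α/2} + z_β = 1.960 + 0.842 = 2.802.
n = (2.802 / 1.10)² = 2.547² = 6.49.
Round up.

n = 7 pairs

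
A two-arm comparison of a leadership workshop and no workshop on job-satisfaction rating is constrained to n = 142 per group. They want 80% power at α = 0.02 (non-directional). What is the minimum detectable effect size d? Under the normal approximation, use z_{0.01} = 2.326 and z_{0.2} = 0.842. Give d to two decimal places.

For two independent groups of n = 142 each: d_min = (z_{α/2} + z_β)·√(2/n).
z-sum = 2.326 + 0.842 = 3.168.
d_min = 3.168 × √(2/142) = 3.168 × 0.1187 = 0.376.

d_min ≈ 0.38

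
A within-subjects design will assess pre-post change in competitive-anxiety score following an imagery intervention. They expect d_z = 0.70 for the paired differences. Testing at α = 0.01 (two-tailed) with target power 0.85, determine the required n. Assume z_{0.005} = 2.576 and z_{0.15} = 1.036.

For a paired (one-sample on differences) test: n = ((z_{α/2} + z_β) / d)².
z_{α/2} + z_β = 2.576 + 1.036 = 3.612.
n = (3.612 / 0.70)² = 5.160² = 26.63.
Round up.

n = 27 pairs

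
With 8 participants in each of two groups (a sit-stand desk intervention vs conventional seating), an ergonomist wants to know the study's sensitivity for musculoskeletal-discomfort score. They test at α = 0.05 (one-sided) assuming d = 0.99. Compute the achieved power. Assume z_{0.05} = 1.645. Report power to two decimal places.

power ≈ 0.63

For two equal groups, power = Φ(d·√(n/2) − z_{α}).
d·√(n/2) = 0.99 × √(8/2) = 0.99 × 2.000 = 1.980.
z_β = 1.980 − 1.645 = 0.335.
Power = Φ(0.335) = 0.631.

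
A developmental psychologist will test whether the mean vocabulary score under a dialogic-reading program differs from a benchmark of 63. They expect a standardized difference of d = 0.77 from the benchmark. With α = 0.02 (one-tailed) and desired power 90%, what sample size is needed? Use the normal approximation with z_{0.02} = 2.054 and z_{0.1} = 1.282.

n = 19

For a one-sample test: n = ((z_{α} + z_β) / d)².
z_{α} + z_β = 2.054 + 1.282 = 3.336.
n = (3.336 / 0.77)² = 4.332² = 18.77.
Round up.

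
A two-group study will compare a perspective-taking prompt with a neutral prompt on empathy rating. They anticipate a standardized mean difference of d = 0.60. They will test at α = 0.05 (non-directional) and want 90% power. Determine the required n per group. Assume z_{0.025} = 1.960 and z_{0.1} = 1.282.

n = 59 per group

For two independent groups with equal n: n = 2·((z_{α/2} + z_β) / d)².
z_{α/2} + z_β = 1.960 + 1.282 = 3.242.
n = 2 × (3.242 / 0.60)² = 2 × 5.403² = 2 × 29.20 = 58.4.
Round up to the next whole participant.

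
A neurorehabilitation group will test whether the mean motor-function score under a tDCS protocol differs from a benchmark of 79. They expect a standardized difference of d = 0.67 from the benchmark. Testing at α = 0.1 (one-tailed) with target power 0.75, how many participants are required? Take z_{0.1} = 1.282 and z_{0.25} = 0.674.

For a one-sample test: n = ((z_{α} + z_β) / d)².
z_{α} + z_β = 1.282 + 0.674 = 1.956.
n = (1.956 / 0.67)² = 2.919² = 8.52.
Round up.

n = 9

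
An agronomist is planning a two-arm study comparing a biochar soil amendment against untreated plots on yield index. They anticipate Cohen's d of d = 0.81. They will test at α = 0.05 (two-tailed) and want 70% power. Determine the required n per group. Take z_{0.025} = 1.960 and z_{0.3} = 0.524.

n = 19 per group

For two independent groups with equal n: n = 2·((z_{α/2} + z_β) / d)².
z_{α/2} + z_β = 1.960 + 0.524 = 2.484.
n = 2 × (2.484 / 0.81)² = 2 × 3.067² = 2 × 9.40 = 18.8.
Round up to the next whole participant.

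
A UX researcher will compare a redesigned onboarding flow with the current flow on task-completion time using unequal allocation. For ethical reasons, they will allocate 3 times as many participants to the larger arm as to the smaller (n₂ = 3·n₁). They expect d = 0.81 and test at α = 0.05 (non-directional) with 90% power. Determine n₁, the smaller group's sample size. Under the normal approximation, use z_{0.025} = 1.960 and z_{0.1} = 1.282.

n₁ = 22

With allocation ratio k = n₂/n₁ = 3, Var(x̄₁−x̄₂) = σ²(1/n₁ + 1/(k·n₁)) = σ²·(k+1)/(k·n₁).
So n₁ = (1 + 1/k)·((z_{α/2} + z_β)/d)² = 1.333 × (3.242/0.81)².
n₁ = 1.333 × 16.02 = 21.4.
Round up: n₁ = 22, giving n₂ = 3 × 22 = 66.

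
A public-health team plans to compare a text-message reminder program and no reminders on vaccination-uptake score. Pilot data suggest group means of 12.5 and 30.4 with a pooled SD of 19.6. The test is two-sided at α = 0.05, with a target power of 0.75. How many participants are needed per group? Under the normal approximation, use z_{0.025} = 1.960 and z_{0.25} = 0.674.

Cohen's d = |M₁ − M₂| / SD_pooled = |12.5 − 30.4| / 19.6 = 17.9 / 19.6 = 0.913.
For two independent groups with equal n: n = 2·((z_{α/2} + z_β) / d)².
z_{α/2} + z_β = 1.960 + 0.674 = 2.634.
n = 2 × (2.634 / 0.913)² = 2 × 2.885² = 2 × 8.32 = 16.6.
Round up to the next whole participant.

n = 17 per group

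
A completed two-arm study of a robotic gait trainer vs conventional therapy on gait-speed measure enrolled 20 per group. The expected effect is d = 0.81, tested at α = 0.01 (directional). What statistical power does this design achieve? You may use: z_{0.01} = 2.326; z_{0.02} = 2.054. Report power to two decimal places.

For two equal groups, power = Φ(d·√(n/2) − z_{α}).
d·√(n/2) = 0.81 × √(20/2) = 0.81 × 3.162 = 2.561.
z_β = 2.561 − 2.326 = 0.235.
Power = Φ(0.235) = 0.593.

power ≈ 0.59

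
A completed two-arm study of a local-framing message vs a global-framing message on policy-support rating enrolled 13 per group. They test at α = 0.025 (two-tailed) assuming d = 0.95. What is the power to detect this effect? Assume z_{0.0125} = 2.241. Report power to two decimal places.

power ≈ 0.57

For two equal groups, power = Φ(d·√(n/2) − z_{α/2}).
d·√(n/2) = 0.95 × √(13/2) = 0.95 × 2.550 = 2.422.
z_β = 2.422 − 2.241 = 0.181.
Power = Φ(0.181) = 0.572.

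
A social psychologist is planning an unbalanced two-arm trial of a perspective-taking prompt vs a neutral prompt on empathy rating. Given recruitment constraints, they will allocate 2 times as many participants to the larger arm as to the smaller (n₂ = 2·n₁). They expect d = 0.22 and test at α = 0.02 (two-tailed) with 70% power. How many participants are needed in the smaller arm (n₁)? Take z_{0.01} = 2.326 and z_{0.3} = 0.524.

With allocation ratio k = n₂/n₁ = 2, Var(x̄₁−x̄₂) = σ²(1/n₁ + 1/(k·n₁)) = σ²·(k+1)/(k·n₁).
So n₁ = (1 + 1/k)·((z_{α/2} + z_β)/d)² = 1.500 × (2.850/0.22)².
n₁ = 1.500 × 167.82 = 251.7.
Round up: n₁ = 252, giving n₂ = 2 × 252 = 504.

n₁ = 252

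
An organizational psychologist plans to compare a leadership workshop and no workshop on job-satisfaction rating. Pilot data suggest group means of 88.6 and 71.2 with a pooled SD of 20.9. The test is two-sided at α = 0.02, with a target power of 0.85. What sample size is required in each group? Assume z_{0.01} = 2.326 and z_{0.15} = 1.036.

n = 33 per group

Cohen's d = |M₁ − M₂| / SD_pooled = |88.6 − 71.2| / 20.9 = 17.4 / 20.9 = 0.833.
For two independent groups with equal n: n = 2·((z_{α/2} + z_β) / d)².
z_{α/2} + z_β = 2.326 + 1.036 = 3.362.
n = 2 × (3.362 / 0.833)² = 2 × 4.036² = 2 × 16.29 = 32.6.
Round up to the next whole participant.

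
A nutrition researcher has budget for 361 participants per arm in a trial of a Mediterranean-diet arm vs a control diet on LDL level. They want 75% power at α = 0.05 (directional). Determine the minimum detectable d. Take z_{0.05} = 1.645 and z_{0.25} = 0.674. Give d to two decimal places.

d_min ≈ 0.17

For two independent groups of n = 361 each: d_min = (z_{α} + z_β)·√(2/n).
z-sum = 1.645 + 0.674 = 2.319.
d_min = 2.319 × √(2/361) = 2.319 × 0.0744 = 0.173.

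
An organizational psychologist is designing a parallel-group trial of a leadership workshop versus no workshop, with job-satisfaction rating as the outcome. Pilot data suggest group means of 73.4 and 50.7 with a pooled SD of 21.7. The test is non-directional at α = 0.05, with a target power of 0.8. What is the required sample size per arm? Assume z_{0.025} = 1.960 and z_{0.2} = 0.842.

Cohen's d = |M₁ − M₂| / SD_pooled = |73.4 − 50.7| / 21.7 = 22.7 / 21.7 = 1.046.
For two independent groups with equal n: n = 2·((z_{α/2} + z_β) / d)².
z_{α/2} + z_β = 1.960 + 0.842 = 2.802.
n = 2 × (2.802 / 1.046)² = 2 × 2.679² = 2 × 7.18 = 14.4.
Round up to the next whole participant.

n = 15 per group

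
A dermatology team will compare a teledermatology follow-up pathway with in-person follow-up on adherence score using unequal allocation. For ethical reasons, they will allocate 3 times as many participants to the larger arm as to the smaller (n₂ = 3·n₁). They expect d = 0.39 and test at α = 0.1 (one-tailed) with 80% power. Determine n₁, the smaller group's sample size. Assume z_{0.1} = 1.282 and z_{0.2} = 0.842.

With allocation ratio k = n₂/n₁ = 3, Var(x̄₁−x̄₂) = σ²(1/n₁ + 1/(k·n₁)) = σ²·(k+1)/(k·n₁).
So n₁ = (1 + 1/k)·((z_{α} + z_β)/d)² = 1.333 × (2.124/0.39)².
n₁ = 1.333 × 29.66 = 39.5.
Round up: n₁ = 40, giving n₂ = 3 × 40 = 120.

n₁ = 40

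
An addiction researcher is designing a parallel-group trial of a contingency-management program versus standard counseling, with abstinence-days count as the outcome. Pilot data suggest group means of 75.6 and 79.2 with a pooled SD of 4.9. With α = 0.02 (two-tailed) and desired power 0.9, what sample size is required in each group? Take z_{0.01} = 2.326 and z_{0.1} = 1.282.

Cohen's d = |M₁ − M₂| / SD_pooled = |75.6 − 79.2| / 4.9 = 3.6 / 4.9 = 0.735.
For two independent groups with equal n: n = 2·((z_{α/2} + z_β) / d)².
z_{α/2} + z_β = 2.326 + 1.282 = 3.608.
n = 2 × (3.608 / 0.735)² = 2 × 4.909² = 2 × 24.10 = 48.2.
Round up to the next whole participant.

n = 49 per group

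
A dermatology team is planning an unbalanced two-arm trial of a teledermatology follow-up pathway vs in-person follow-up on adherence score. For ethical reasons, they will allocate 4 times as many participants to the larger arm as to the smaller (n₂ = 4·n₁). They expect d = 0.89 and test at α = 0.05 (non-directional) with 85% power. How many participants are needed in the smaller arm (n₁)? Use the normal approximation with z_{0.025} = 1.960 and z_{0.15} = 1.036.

With allocation ratio k = n₂/n₁ = 4, Var(x̄₁−x̄₂) = σ²(1/n₁ + 1/(k·n₁)) = σ²·(k+1)/(k·n₁).
So n₁ = (1 + 1/k)·((z_{α/2} + z_β)/d)² = 1.250 × (2.996/0.89)².
n₁ = 1.250 × 11.33 = 14.2.
Round up: n₁ = 15, giving n₂ = 4 × 15 = 60.

n₁ = 15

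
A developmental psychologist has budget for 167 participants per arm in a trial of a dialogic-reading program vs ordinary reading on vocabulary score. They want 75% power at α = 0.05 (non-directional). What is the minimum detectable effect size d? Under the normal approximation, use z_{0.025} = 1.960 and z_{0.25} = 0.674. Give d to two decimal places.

d_min ≈ 0.29

For two independent groups of n = 167 each: d_min = (z_{α/2} + z_β)·√(2/n).
z-sum = 1.960 + 0.674 = 2.634.
d_min = 2.634 × √(2/167) = 2.634 × 0.1094 = 0.288.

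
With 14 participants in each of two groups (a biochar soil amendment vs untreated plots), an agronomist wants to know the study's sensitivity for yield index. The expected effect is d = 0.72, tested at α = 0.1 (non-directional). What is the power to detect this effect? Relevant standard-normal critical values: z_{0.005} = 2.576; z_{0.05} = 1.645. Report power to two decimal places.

power ≈ 0.60

For two equal groups, power = Φ(d·√(n/2) − z_{α/2}).
d·√(n/2) = 0.72 × √(14/2) = 0.72 × 2.646 = 1.905.
z_β = 1.905 − 1.645 = 0.260.
Power = Φ(0.260) = 0.603.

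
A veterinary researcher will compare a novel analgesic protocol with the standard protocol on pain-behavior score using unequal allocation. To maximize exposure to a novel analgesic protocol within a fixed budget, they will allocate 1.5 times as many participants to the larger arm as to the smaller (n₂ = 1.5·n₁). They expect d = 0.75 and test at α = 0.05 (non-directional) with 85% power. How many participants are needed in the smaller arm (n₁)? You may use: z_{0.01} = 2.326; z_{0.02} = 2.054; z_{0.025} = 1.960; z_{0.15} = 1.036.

With allocation ratio k = n₂/n₁ = 1.5, Var(x̄₁−x̄₂) = σ²(1/n₁ + 1/(k·n₁)) = σ²·(k+1)/(k·n₁).
So n₁ = (1 + 1/k)·((z_{α/2} + z_β)/d)² = 1.667 × (2.996/0.75)².
n₁ = 1.667 × 15.96 = 26.6.
Round up: n₁ = 27, giving n₂ = ⌈1.5 × 27⌉ = ⌈40.5⌉ = 41.

n₁ = 27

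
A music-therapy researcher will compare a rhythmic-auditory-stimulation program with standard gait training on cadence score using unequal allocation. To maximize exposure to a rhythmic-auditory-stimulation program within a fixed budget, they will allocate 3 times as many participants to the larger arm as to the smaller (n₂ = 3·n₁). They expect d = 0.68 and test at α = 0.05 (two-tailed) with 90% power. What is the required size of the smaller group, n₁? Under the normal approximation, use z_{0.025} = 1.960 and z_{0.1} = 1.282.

With allocation ratio k = n₂/n₁ = 3, Var(x̄₁−x̄₂) = σ²(1/n₁ + 1/(k·n₁)) = σ²·(k+1)/(k·n₁).
So n₁ = (1 + 1/k)·((z_{α/2} + z_β)/d)² = 1.333 × (3.242/0.68)².
n₁ = 1.333 × 22.73 = 30.3.
Round up: n₁ = 31, giving n₂ = 3 × 31 = 93.

n₁ = 31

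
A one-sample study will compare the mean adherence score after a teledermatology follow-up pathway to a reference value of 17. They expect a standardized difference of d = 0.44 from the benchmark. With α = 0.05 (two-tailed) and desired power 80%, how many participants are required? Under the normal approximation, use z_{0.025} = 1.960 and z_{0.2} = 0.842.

For a one-sample test: n = ((z_{α/2} + z_β) / d)².
z_{α/2} + z_β = 1.960 + 0.842 = 2.802.
n = (2.802 / 0.44)² = 6.368² = 40.55.
Round up.

n = 41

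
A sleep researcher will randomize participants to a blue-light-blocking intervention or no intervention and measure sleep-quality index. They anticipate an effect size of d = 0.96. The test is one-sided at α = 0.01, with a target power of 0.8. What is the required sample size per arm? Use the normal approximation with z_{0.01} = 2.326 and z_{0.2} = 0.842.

For two independent groups with equal n: n = 2·((z_{α} + z_β) / d)².
z_{α} + z_β = 2.326 + 0.842 = 3.168.
n = 2 × (3.168 / 0.96)² = 2 × 3.300² = 2 × 10.89 = 21.8.
Round up to the next whole participant.

n = 22 per group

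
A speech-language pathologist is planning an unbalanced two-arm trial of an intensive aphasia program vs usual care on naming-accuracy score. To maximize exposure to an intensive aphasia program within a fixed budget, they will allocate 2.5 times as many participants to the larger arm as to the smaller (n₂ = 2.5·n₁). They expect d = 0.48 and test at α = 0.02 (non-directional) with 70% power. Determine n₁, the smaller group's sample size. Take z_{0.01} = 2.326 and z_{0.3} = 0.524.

With allocation ratio k = n₂/n₁ = 2.5, Var(x̄₁−x̄₂) = σ²(1/n₁ + 1/(k·n₁)) = σ²·(k+1)/(k·n₁).
So n₁ = (1 + 1/k)·((z_{α/2} + z_β)/d)² = 1.400 × (2.850/0.48)².
n₁ = 1.400 × 35.25 = 49.4.
Round up: n₁ = 50, giving n₂ = 2.5 × 50 = 125.

n₁ = 50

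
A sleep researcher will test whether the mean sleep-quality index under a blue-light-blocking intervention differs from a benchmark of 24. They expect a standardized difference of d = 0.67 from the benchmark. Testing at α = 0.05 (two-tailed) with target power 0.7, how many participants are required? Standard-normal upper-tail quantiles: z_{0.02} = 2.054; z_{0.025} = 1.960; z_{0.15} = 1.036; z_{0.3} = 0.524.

For a one-sample test: n = ((z_{α/2} + z_β) / d)².
z_{α/2} + z_β = 1.960 + 0.524 = 2.484.
n = (2.484 / 0.67)² = 3.707² = 13.75.
Round up.

n = 14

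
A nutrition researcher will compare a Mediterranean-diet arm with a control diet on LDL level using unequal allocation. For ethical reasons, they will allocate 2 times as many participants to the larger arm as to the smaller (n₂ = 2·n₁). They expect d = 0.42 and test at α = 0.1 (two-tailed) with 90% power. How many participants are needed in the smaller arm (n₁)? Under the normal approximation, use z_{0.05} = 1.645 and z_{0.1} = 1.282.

n₁ = 73

With allocation ratio k = n₂/n₁ = 2, Var(x̄₁−x̄₂) = σ²(1/n₁ + 1/(k·n₁)) = σ²·(k+1)/(k·n₁).
So n₁ = (1 + 1/k)·((z_{α/2} + z_β)/d)² = 1.500 × (2.927/0.42)².
n₁ = 1.500 × 48.57 = 72.9.
Round up: n₁ = 73, giving n₂ = 2 × 73 = 146.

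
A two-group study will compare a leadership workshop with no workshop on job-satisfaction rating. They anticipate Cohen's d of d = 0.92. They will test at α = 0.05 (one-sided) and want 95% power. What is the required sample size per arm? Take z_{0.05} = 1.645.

n = 26 per group

For two independent groups with equal n: n = 2·((z_{α} + z_β) / d)².
z_{α} + z_β = 1.645 + 1.645 = 3.290.
n = 2 × (3.290 / 0.92)² = 2 × 3.576² = 2 × 12.79 = 25.6.
Round up to the next whole participant.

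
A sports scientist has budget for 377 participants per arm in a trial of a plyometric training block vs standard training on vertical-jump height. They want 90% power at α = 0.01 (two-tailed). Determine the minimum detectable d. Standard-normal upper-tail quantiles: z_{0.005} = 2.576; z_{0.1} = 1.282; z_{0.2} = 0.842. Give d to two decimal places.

For two independent groups of n = 377 each: d_min = (z_{α/2} + z_β)·√(2/n).
z-sum = 2.576 + 1.282 = 3.858.
d_min = 3.858 × √(2/377) = 3.858 × 0.0728 = 0.281.

d_min ≈ 0.28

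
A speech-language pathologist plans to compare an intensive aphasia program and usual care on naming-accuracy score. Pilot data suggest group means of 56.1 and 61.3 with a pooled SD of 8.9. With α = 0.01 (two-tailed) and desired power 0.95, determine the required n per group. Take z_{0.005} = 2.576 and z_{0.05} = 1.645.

n = 105 per group

Cohen's d = |M₁ − M₂| / SD_pooled = |56.1 − 61.3| / 8.9 = 5.2 / 8.9 = 0.584.
For two independent groups with equal n: n = 2·((z_{α/2} + z_β) / d)².
z_{α/2} + z_β = 2.576 + 1.645 = 4.221.
n = 2 × (4.221 / 0.584)² = 2 × 7.228² = 2 × 52.24 = 104.5.
Round up to the next whole participant.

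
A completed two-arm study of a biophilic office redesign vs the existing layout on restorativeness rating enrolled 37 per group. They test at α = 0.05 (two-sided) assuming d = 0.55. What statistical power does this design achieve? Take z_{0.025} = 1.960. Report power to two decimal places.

For two equal groups, power = Φ(d·√(n/2) − z_{α/2}).
d·√(n/2) = 0.55 × √(37/2) = 0.55 × 4.301 = 2.366.
z_β = 2.366 − 1.960 = 0.406.
Power = Φ(0.406) = 0.657.

power ≈ 0.66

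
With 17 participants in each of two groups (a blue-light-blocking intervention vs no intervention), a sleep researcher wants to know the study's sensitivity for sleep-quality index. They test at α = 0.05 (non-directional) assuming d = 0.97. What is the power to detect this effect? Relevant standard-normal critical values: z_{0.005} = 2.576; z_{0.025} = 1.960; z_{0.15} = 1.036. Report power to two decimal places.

power ≈ 0.81

For two equal groups, power = Φ(d·√(n/2) − z_{α/2}).
d·√(n/2) = 0.97 × √(17/2) = 0.97 × 2.915 = 2.828.
z_β = 2.828 − 1.960 = 0.868.
Power = Φ(0.868) = 0.807.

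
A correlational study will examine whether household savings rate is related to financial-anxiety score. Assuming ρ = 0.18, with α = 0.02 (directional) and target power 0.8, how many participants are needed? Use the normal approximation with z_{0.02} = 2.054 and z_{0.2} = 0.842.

Fisher's z: C = ½·ln((1+r)/(1−r)) = ½·ln(1.4390) = 0.1820.
n = ((z_{α} + z_β)/C)² + 3.
(2.054 + 0.842) / 0.1820 = 2.896 / 0.1820 = 15.912.
n = 15.912² + 3 = 253.19 + 3 = 256.2.
Round up.

n = 257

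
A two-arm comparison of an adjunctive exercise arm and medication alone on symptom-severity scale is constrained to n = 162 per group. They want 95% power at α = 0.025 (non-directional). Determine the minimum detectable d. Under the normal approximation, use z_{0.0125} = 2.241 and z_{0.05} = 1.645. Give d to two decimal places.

d_min ≈ 0.43

For two independent groups of n = 162 each: d_min = (z_{α/2} + z_β)·√(2/n).
z-sum = 2.241 + 1.645 = 3.886.
d_min = 3.886 × √(2/162) = 3.886 × 0.1111 = 0.432.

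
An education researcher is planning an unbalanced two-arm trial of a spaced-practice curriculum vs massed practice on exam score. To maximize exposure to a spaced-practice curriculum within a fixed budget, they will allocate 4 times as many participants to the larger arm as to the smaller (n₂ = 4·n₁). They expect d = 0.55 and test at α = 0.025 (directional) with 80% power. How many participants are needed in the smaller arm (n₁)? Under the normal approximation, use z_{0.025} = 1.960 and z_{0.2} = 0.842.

With allocation ratio k = n₂/n₁ = 4, Var(x̄₁−x̄₂) = σ²(1/n₁ + 1/(k·n₁)) = σ²·(k+1)/(k·n₁).
So n₁ = (1 + 1/k)·((z_{α} + z_β)/d)² = 1.250 × (2.802/0.55)².
n₁ = 1.250 × 25.95 = 32.4.
Round up: n₁ = 33, giving n₂ = 4 × 33 = 132.

n₁ = 33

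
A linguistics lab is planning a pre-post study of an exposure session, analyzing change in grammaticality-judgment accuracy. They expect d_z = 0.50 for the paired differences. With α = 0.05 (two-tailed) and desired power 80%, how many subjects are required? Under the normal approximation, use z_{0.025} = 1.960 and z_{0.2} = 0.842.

For a paired (one-sample on differences) test: n = ((z_{α/2} + z_β) / d)².
z_{α/2} + z_β = 1.960 + 0.842 = 2.802.
n = (2.802 / 0.50)² = 5.604² = 31.40.
Round up.

n = 32 pairs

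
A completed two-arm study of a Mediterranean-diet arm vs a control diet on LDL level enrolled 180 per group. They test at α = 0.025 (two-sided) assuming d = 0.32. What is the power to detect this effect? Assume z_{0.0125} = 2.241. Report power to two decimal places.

power ≈ 0.79

For two equal groups, power = Φ(d·√(n/2) − z_{α/2}).
d·√(n/2) = 0.32 × √(180/2) = 0.32 × 9.487 = 3.036.
z_β = 3.036 − 2.241 = 0.795.
Power = Φ(0.795) = 0.787.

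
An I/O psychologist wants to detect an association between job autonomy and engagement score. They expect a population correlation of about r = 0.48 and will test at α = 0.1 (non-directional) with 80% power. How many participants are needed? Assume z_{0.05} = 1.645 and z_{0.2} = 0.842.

Fisher's z: C = ½·ln((1+r)/(1−r)) = ½·ln(2.8462) = 0.5230.
n = ((z_{α/2} + z_β)/C)² + 3.
(1.645 + 0.842) / 0.5230 = 2.487 / 0.5230 = 4.755.
n = 4.755² + 3 = 22.61 + 3 = 25.6.
Round up.

n = 26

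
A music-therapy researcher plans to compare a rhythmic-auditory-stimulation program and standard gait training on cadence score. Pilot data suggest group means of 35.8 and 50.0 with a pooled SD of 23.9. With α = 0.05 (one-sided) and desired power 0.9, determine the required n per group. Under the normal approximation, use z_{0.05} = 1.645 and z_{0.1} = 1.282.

n = 49 per group

Cohen's d = |M₁ − M₂| / SD_pooled = |35.8 − 50.0| / 23.9 = 14.2 / 23.9 = 0.594.
For two independent groups with equal n: n = 2·((z_{α} + z_β) / d)².
z_{α} + z_β = 1.645 + 1.282 = 2.927.
n = 2 × (2.927 / 0.594)² = 2 × 4.928² = 2 × 24.28 = 48.6.
Round up to the next whole participant.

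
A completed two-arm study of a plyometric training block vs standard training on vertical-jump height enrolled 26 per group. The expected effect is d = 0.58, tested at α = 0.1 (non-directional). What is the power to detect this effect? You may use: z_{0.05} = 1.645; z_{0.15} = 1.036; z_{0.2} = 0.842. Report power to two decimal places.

power ≈ 0.67

For two equal groups, power = Φ(d·√(n/2) − z_{α/2}).
d·√(n/2) = 0.58 × √(26/2) = 0.58 × 3.606 = 2.091.
z_β = 2.091 − 1.645 = 0.446.
Power = Φ(0.446) = 0.672.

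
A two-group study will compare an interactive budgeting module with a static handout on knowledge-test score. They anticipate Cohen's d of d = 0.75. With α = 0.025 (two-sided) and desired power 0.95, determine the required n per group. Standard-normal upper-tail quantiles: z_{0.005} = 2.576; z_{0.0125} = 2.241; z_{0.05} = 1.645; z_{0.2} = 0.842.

n = 54 per group

For two independent groups with equal n: n = 2·((z_{α/2} + z_β) / d)².
z_{α/2} + z_β = 2.241 + 1.645 = 3.886.
n = 2 × (3.886 / 0.75)² = 2 × 5.181² = 2 × 26.85 = 53.7.
Round up to the next whole participant.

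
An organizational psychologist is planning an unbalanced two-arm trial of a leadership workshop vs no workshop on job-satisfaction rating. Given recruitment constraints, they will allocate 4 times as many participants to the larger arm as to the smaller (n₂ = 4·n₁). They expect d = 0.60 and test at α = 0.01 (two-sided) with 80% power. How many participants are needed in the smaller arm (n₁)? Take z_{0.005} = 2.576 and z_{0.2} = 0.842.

With allocation ratio k = n₂/n₁ = 4, Var(x̄₁−x̄₂) = σ²(1/n₁ + 1/(k·n₁)) = σ²·(k+1)/(k·n₁).
So n₁ = (1 + 1/k)·((z_{α/2} + z_β)/d)² = 1.250 × (3.418/0.60)².
n₁ = 1.250 × 32.45 = 40.6.
Round up: n₁ = 41, giving n₂ = 4 × 41 = 164.

n₁ = 41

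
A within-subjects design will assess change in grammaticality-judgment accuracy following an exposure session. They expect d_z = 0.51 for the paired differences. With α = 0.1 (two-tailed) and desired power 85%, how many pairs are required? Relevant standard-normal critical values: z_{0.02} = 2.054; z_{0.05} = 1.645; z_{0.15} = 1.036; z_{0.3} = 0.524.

n = 28 pairs

For a paired (one-sample on differences) test: n = ((z_{α/2} + z_β) / d)².
z_{α/2} + z_β = 1.645 + 1.036 = 2.681.
n = (2.681 / 0.51)² = 5.257² = 27.63.
Round up.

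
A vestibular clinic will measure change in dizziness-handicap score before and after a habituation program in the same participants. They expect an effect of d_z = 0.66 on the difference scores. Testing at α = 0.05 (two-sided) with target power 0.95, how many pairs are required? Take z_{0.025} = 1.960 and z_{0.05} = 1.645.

n = 30 pairs

For a paired (one-sample on differences) test: n = ((z_{α/2} + z_β) / d)².
z_{α/2} + z_β = 1.960 + 1.645 = 3.605.
n = (3.605 / 0.66)² = 5.462² = 29.83.
Round up.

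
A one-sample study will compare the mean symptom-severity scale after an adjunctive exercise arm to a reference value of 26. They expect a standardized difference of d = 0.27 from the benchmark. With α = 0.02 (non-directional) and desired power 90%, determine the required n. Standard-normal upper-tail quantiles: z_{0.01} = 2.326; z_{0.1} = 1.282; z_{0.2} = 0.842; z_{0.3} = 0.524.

For a one-sample test: n = ((z_{α/2} + z_β) / d)².
z_{α/2} + z_β = 2.326 + 1.282 = 3.608.
n = (3.608 / 0.27)² = 13.363² = 178.57.
Round up.

n = 179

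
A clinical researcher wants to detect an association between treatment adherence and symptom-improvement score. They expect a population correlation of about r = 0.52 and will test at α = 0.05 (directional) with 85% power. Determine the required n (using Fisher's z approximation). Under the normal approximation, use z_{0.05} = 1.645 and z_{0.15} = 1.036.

n = 25

Fisher's z: C = ½·ln((1+r)/(1−r)) = ½·ln(3.1667) = 0.5763.
n = ((z_{α} + z_β)/C)² + 3.
(1.645 + 1.036) / 0.5763 = 2.681 / 0.5763 = 4.652.
n = 4.652² + 3 = 21.64 + 3 = 24.6.
Round up.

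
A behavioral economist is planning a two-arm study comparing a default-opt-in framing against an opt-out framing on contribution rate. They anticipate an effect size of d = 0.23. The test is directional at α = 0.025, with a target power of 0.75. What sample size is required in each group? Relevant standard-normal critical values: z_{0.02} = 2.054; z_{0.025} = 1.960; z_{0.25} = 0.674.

n = 263 per group

For two independent groups with equal n: n = 2·((z_{α} + z_β) / d)².
z_{α} + z_β = 1.960 + 0.674 = 2.634.
n = 2 × (2.634 / 0.23)² = 2 × 11.452² = 2 × 131.15 = 262.3.
Round up to the next whole participant.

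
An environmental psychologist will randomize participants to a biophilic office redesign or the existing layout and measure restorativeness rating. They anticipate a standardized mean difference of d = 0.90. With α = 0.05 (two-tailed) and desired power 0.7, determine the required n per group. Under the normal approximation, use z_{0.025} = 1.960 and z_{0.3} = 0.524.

n = 16 per group

For two independent groups with equal n: n = 2·((z_{α/2} + z_β) / d)².
z_{α/2} + z_β = 1.960 + 0.524 = 2.484.
n = 2 × (2.484 / 0.90)² = 2 × 2.760² = 2 × 7.62 = 15.2.
Round up to the next whole participant.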